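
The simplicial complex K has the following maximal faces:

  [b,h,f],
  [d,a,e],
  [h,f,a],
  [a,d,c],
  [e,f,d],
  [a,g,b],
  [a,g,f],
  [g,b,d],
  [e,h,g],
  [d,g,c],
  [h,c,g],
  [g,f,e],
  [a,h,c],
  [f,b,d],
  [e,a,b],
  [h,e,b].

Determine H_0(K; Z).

H_0 ≅ Z.

We work with the vertex ordering a < b < c < d < e < f < g < h. The simplices of K, each written with vertices in increasing order, are:

  0-simplices (8): a, b, c, d, e, f, g, h
  1-simplices (24): ab, ac, ad, ae, af, ag, ah, bd, be, bf, bg, bh, cd, cg, ch, de, df, dg, ef, eg, eh, fg, fh, gh
  2-simplices (16): abe, abg, acd, ach, ade, afg, afh, bdf, bdg, beh, bfh, cdg, cgh, def, efg, egh

giving chain groups C_0 ≅ Z^8, C_1 ≅ Z^24, C_2 ≅ Z^16.

Boundary ∂_1: C_1 → C_0 sends each edge [p,q] (with p < q) to q − p. For instance
  ∂eg = g − e.
The 8×24 boundary matrix has rank 7 and Smith normal form diag(1,1,1,1,1,1,1).

∂_2: C_2 → C_1 sends each 2-simplex [p,q,r] to [q,r] − [p,r] + [p,q]. For instance
  ∂abg = bg − ag + ab,
  ∂cdg = dg − cg + cd.
This gives a 24×16 integer matrix of rank 15; reducing to Smith normal form yields diagonal entries (1,1,1,1,1,1,1,1,1,1,1,1,1,1,1).

Now H_k = ker ∂_k / im ∂_{k+1}, so:

  H_0: rank C_0 − rank ∂_1 = 8 − 7 = 1, and the invariant factors of ∂_1 are all 1, so H_0 = Z.

(K is a triangulation of the torus T^2.)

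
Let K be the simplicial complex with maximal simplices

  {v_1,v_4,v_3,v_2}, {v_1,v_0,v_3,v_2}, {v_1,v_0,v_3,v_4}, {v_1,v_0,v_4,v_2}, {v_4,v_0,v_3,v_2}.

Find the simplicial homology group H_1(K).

H_1 ≅ 0.

Take the total order v_0 < v_1 < v_2 < v_3 < v_4 on the vertex set. Then K (dimension 3) consists of the simplices:

  0-simplices (5): [v_0], [v_1], [v_2], [v_3], [v_4]
  1-simplices (10): [v_0,v_1], [v_0,v_2], [v_0,v_3], [v_0,v_4], [v_1,v_2], [v_1,v_3], [v_1,v_4], [v_2,v_3], [v_2,v_4], [v_3,v_4]
  2-simplices (10): [v_0,v_1,v_2], [v_0,v_1,v_3], [v_0,v_1,v_4], [v_0,v_2,v_3], [v_0,v_2,v_4], [v_0,v_3,v_4], [v_1,v_2,v_3], [v_1,v_2,v_4], [v_1,v_3,v_4], [v_2,v_3,v_4]
  3-simplices (5): [v_0,v_1,v_2,v_3], [v_0,v_1,v_2,v_4], [v_0,v_1,v_3,v_4], [v_0,v_2,v_3,v_4], [v_1,v_2,v_3,v_4]

so the chain groups are C_0 ≅ Z^5, C_1 ≅ Z^10, C_2 ≅ Z^10, C_3 ≅ Z^5.

Boundary ∂_1: C_1 → C_0 maps an edge to its endpoints' difference, ∂[p,q] = q − p. For instance
  ∂[v_3,v_4] = [v_4] − [v_3].
As a 5×10 matrix over Z this has rank 4, with invariant factors (1,1,1,1).

∂_2: C_2 → C_1 sends each 2-simplex [p,q,r] to [q,r] − [p,r] + [p,q]. For instance
  ∂[v_0,v_1,v_3] = [v_1,v_3] − [v_0,v_3] + [v_0,v_1],
  ∂[v_0,v_2,v_3] = [v_2,v_3] − [v_0,v_3] + [v_0,v_2].
This gives a 10×10 integer matrix of rank 6; reducing to Smith normal form yields diagonal entries (1,1,1,1,1,1).

Boundary ∂_3: C_3 → C_2 sends each 3-simplex σ to the alternating sum Σ_i (−1)^i (σ with its i-th vertex removed). For instance
  ∂[v_1,v_2,v_3,v_4] = [v_2,v_3,v_4] − [v_1,v_3,v_4] + [v_1,v_2,v_4] − [v_1,v_2,v_3],
  ∂[v_0,v_2,v_3,v_4] = [v_2,v_3,v_4] − [v_0,v_3,v_4] + [v_0,v_2,v_4] − [v_0,v_2,v_3].
As a 10×5 matrix over Z this has rank 4, with invariant factors (1,1,1,1).

From H_k ≅ ker(∂_k) / im(∂_{k+1}) we obtain:

  H_1: rank ker ∂_1 − rank ∂_2 = (10 − 4) − 6 = 0, and the invariant factors of ∂_2 are all 1, so H_1 ≅ 0.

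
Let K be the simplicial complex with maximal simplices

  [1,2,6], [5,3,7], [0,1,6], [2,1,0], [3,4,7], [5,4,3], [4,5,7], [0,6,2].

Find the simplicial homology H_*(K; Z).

K has 8 vertices, 12 edges, 8 triangles.
rank ∂_0 = 0, rank ∂_1 = 6 ⇒ b_0 = 8 − 0 − 6 = 2; all invariant factors of ∂_1 are 1 so no torsion. So H_0 = Z^2.
rank ∂_1 = 6, rank ∂_2 = 6 ⇒ b_1 = 12 − 6 − 6 = 0; all invariant factors of ∂_2 are 1 so no torsion. So H_1 = 0.
rank ∂_2 = 6, rank ∂_3 = 0 ⇒ b_2 = 8 − 6 − 0 = 2. So H_2 = Z^2.

H_0 ≅ Z^2,  H_1 = 0,  H_2 ≅ Z^2.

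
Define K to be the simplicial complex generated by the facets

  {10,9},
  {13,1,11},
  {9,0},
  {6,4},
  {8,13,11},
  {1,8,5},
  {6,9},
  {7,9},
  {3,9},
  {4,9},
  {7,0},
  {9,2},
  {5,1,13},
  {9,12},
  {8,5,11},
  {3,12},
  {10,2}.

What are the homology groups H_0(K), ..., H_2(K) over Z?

Order the vertices as 0 < 1 < 2 < 3 < 4 < 5 < 6 < 7 < 8 < 9 < 10 < 11 < 12 < 13. Listing each simplex with vertices in this order, K has dimension 2 with simplices:

  0-simplices (14): [0], [1], [2], [3], [4], [5], [6], [7], [8], [9], [10], [11], [12], [13]
  1-simplices (22): (22 of them)
  2-simplices (5): [1,5,8], [1,5,13], [1,11,13], [5,8,11], [8,11,13]

giving chain groups C_0 ≅ Z^14, C_1 ≅ Z^22, C_2 ≅ Z^5.

The boundary map ∂_1: C_1 → C_0 is given by ∂[p,q] = [q] − [p]. For instance
  ∂[2,9] = [9] − [2].
This gives a 14×22 integer matrix of rank 12; reducing to Smith normal form yields diagonal entries (1,1,1,1,1,1,1,1,1,1,1,1).

The boundary map ∂_2: C_2 → C_1 sends each 2-simplex [p,q,r] to [q,r] − [p,r] + [p,q]. For instance
  ∂[1,5,8] = [5,8] − [1,8] + [1,5],
  ∂[1,11,13] = [11,13] − [1,13] + [1,11].
As a 22×5 matrix over Z this has rank 5, with invariant factors (1,1,1,1,1).

Reading off H_k = ker ∂_k / im ∂_{k+1}:

  H_0: rank C_0 − rank ∂_1 = 14 − 12 = 2, and the invariant factors of ∂_1 are all 1, so H_0 = Z^2.
  H_1: rank ker ∂_1 − rank ∂_2 = (22 − 12) − 5 = 5, and the invariant factors of ∂_2 are all 1, so H_1 = Z^5.
  H_2: rank ker ∂_2 − rank ∂_3 = (5 − 5) − 0 = 0, and there is no ∂_3, so H_2 = 0.

H_0 = Z^2,  H_1 = Z^5,  H_2 = 0.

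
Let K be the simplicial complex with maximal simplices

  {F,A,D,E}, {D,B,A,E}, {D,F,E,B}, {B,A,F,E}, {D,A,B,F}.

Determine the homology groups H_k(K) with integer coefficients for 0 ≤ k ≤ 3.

Take the total order A < B < D < E < F on the vertex set. Then K (dimension 3) consists of the simplices:

  0-simplices (5): A, B, D, E, F
  1-simplices (10): AB, AD, AE, AF, BD, BE, BF, DE, DF, EF
  2-simplices (10): ABD, ABE, ABF, ADE, ADF, AEF, BDE, BDF, BEF, DEF
  3-simplices (5): ABDE, ABDF, ABEF, ADEF, BDEF

giving chain groups C_0 ≅ Z^5, C_1 ≅ Z^10, C_2 ≅ Z^10, C_3 ≅ Z^5.

∂_1: C_1 → C_0 is given by ∂[p,q] = [q] − [p].
This gives a 5×10 integer matrix of rank 4; reducing to Smith normal form yields diagonal entries (1,1,1,1).

Boundary ∂_2: C_2 → C_1 sends each 2-simplex [p,q,r] to [q,r] − [p,r] + [p,q]. For instance
  ∂BEF = EF − BF + BE,
  ∂AEF = EF − AF + AE.
As a 10×10 matrix over Z this has rank 6, with invariant factors (1,1,1,1,1,1).

The boundary map ∂_3: C_3 → C_2 sends each 3-simplex σ to the alternating sum Σ_i (−1)^i (σ with its i-th vertex removed). For instance
  ∂BDEF = DEF − BEF + BDF − BDE,
  ∂ABDE = BDE − ADE + ABE − ABD.
The resulting 10×5 matrix has rank 4, and its Smith normal form has invariant factors (1,1,1,1).

Now H_k = ker ∂_k / im ∂_{k+1}, so:

  H_0: rank C_0 − rank ∂_1 = 5 − 4 = 1, and the invariant factors of ∂_1 are all 1, so H_0 = Z.
  H_1: rank ker ∂_1 − rank ∂_2 = (10 − 4) − 6 = 0, and the invariant factors of ∂_2 are all 1, so H_1 = 0.
  H_2: rank ker ∂_2 − rank ∂_3 = (10 − 6) − 4 = 0, and the invariant factors of ∂_3 are all 1, so H_2 = 0.
  H_3: rank ker ∂_3 − rank ∂_4 = (5 − 4) − 0 = 1, and there is no ∂_4, so H_3 = Z.

As a check, the Euler characteristic is 5 − 10 + 10 − 5 = 0, which agrees with 1 − 0 + 0 − 1 = 0.

H_0 = Z,  H_1 = 0,  H_2 = 0,  H_3 = Z.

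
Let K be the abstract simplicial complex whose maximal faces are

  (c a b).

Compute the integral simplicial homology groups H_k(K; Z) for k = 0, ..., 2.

H_0 ≅ Z,  H_1 = 0,  H_2 = 0.

Fix the vertex order a < b < c and write every simplex with vertices in increasing order. Then dim K = 2 and the simplices of K are:

  0-simplices (3): a, b, c
  1-simplices (3): ab, ac, bc
  2-simplices (1): abc

so the chain groups are C_0 ≅ Z^3, C_1 ≅ Z^3, C_2 ≅ Z^1.

Boundary ∂_1: C_1 → C_0 sends each edge [p,q] (with p < q) to q − p. For instance
  ∂bc = c − b.
This gives a 3×3 integer matrix of rank 2; reducing to Smith normal form yields diagonal entries (1,1).

Boundary ∂_2: C_2 → C_1 maps a triangle to the signed sum of its edges. For instance
  ∂abc = bc − ac + ab.
The 3×1 boundary matrix has rank 1 and Smith normal form diag(1).

Computing H_k = (kernel of ∂_k) / (image of ∂_{k+1}):

  H_0: rank C_0 − rank ∂_1 = 3 − 2 = 1, and the invariant factors of ∂_1 are all 1, so H_0 = Z.
  H_1: rank ker ∂_1 − rank ∂_2 = (3 − 2) − 1 = 0, and the invariant factors of ∂_2 are all 1, so H_1 = 0.
  H_2: rank ker ∂_2 − rank ∂_3 = (1 − 1) − 0 = 0, and there is no ∂_3, so H_2 = 0.

As a check, the Euler characteristic is 3 − 3 + 1 = 1, which agrees with 1 − 0 + 0 = 1.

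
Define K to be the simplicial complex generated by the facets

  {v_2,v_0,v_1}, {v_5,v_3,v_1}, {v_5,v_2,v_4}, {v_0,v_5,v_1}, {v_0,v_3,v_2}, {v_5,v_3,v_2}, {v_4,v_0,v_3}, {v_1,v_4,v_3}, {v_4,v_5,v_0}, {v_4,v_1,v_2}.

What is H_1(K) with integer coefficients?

Order the vertices as v_0 < v_1 < v_2 < v_3 < v_4 < v_5. Listing each simplex with vertices in this order, K has dimension 2 with simplices:

  0-simplices (6): [v_0], [v_1], [v_2], [v_3], [v_4], [v_5]
  1-simplices (15): (15 of them)
  2-simplices (10): [v_0,v_1,v_2], [v_0,v_1,v_5], [v_0,v_2,v_3], [v_0,v_3,v_4], [v_0,v_4,v_5], [v_1,v_2,v_4], [v_1,v_3,v_4], [v_1,v_3,v_5], [v_2,v_3,v_5], [v_2,v_4,v_5]

giving chain groups C_0 ≅ Z^6, C_1 ≅ Z^15, C_2 ≅ Z^10.

∂_1: C_1 → C_0 is given by ∂[p,q] = [q] − [p].
As a 6×15 matrix over Z this has rank 5, with invariant factors (1,1,1,1,1).

∂_2: C_2 → C_1 acts by ∂[p,q,r] = [q,r] − [p,r] + [p,q]. For instance
  ∂[v_0,v_4,v_5] = [v_4,v_5] − [v_0,v_5] + [v_0,v_4],
  ∂[v_0,v_1,v_5] = [v_1,v_5] − [v_0,v_5] + [v_0,v_1].
The 15×10 boundary matrix has rank 10 and Smith normal form diag(1,1,1,1,1,1,1,1,1,2).

Reading off H_k = ker ∂_k / im ∂_{k+1}:

  H_1: rank ker ∂_1 − rank ∂_2 = (15 − 5) − 10 = 0, and ∂_2 has invariant factor 2 > 1, so H_1 ≅ Z/2Z.

H_1 ≅ Z/2Z.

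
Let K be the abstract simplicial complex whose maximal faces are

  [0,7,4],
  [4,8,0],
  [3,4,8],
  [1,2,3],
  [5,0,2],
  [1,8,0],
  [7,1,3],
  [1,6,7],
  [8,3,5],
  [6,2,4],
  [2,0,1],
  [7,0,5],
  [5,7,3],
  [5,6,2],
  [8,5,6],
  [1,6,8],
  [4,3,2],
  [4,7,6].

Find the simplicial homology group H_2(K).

H_2 ≅ Z.

Order the vertices as 0 < 1 < 2 < 3 < 4 < 5 < 6 < 7 < 8. Listing each simplex with vertices in this order, K has dimension 2 with simplices:

  0-simplices (9): [0], [1], [2], [3], [4], [5], [6], [7], [8]
  1-simplices (27): (27 of them)
  2-simplices (18): [0,1,2], [0,1,8], [0,2,5], [0,4,7], [0,4,8], [0,5,7], [1,2,3], [1,3,7], [1,6,7], [1,6,8], [2,3,4], [2,4,6], [2,5,6], [3,4,8], [3,5,7], [3,5,8], [4,6,7], [5,6,8]

Hence C_0 ≅ Z^9, C_1 ≅ Z^27, C_2 ≅ Z^18.

The boundary map ∂_1: C_1 → C_0 sends each edge [p,q] (with p < q) to q − p. For instance
  ∂[0,1] = [1] − [0].
The resulting 9×27 matrix has rank 8, and its Smith normal form has invariant factors (1,1,1,1,1,1,1,1).

The boundary map ∂_2: C_2 → C_1 maps a triangle to the signed sum of its edges. For instance
  ∂[0,4,7] = [4,7] − [0,7] + [0,4],
  ∂[2,3,4] = [3,4] − [2,4] + [2,3].
The resulting 27×18 matrix has rank 17, and its Smith normal form has invariant factors (1,1,1,1,1,1,1,1,1,1,1,1,1,1,1,1,1).

From H_k ≅ ker(∂_k) / im(∂_{k+1}) we obtain:

  H_2: rank ker ∂_2 − rank ∂_3 = (18 − 17) − 0 = 1, and there is no ∂_3, so H_2 = Z.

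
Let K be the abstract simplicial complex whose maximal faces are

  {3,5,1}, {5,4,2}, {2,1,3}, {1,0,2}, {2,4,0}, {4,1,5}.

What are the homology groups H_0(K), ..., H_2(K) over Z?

Order the vertices as 0 < 1 < 2 < 3 < 4 < 5. Listing each simplex with vertices in this order, K has dimension 2 with simplices:

  0-simplices (6): [0], [1], [2], [3], [4], [5]
  1-simplices (12): [0,1], [0,2], [0,4], [1,2], [1,3], [1,4], [1,5], [2,3], [2,4], [2,5], [3,5], [4,5]
  2-simplices (6): [0,1,2], [0,2,4], [1,2,3], [1,3,5], [1,4,5], [2,4,5]

giving chain groups C_0 ≅ Z^6, C_1 ≅ Z^12, C_2 ≅ Z^6.

Boundary ∂_1: C_1 → C_0 maps an edge to its endpoints' difference, ∂[p,q] = q − p.
This gives a 6×12 integer matrix of rank 5; reducing to Smith normal form yields diagonal entries (1,1,1,1,1).

∂_2: C_2 → C_1 maps a triangle to the signed sum of its edges. For instance
  ∂[1,3,5] = [3,5] − [1,5] + [1,3],
  ∂[0,1,2] = [1,2] − [0,2] + [0,1].
This gives a 12×6 integer matrix of rank 6; reducing to Smith normal form yields diagonal entries (1,1,1,1,1,1).

From H_k ≅ ker(∂_k) / im(∂_{k+1}) we obtain:

  H_0: rank C_0 − rank ∂_1 = 6 − 5 = 1, and the invariant factors of ∂_1 are all 1, so H_0 = Z.
  H_1: rank ker ∂_1 − rank ∂_2 = (12 − 5) − 6 = 1, and the invariant factors of ∂_2 are all 1, so H_1 = Z.
  H_2: rank ker ∂_2 − rank ∂_3 = (6 − 6) − 0 = 0, and there is no ∂_3, so H_2 = 0.

(K is a triangulation of the cylinder S^1 x I.)

H_0 ≅ Z,  H_1 ≅ Z,  H_2 = 0.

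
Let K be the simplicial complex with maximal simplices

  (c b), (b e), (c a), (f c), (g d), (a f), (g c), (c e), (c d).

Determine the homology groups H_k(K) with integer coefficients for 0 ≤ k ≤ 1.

Take the total order a < b < c < d < e < f < g on the vertex set. Then K (dimension 1) consists of the simplices:

  0-simplices (7): a, b, c, d, e, f, g
  1-simplices (9): ac, af, bc, be, cd, ce, cf, cg, dg

giving chain groups C_0 ≅ Z^7, C_1 ≅ Z^9.

∂_1: C_1 → C_0 is given by ∂[p,q] = [q] − [p].
The 7×9 boundary matrix has rank 6 and Smith normal form diag(1,1,1,1,1,1).

Now H_k = ker ∂_k / im ∂_{k+1}, so:

  H_0: rank C_0 − rank ∂_1 = 7 − 6 = 1, and the invariant factors of ∂_1 are all 1, so H_0 = Z.
  H_1: rank ker ∂_1 − rank ∂_2 = (9 − 6) − 0 = 3, and there is no ∂_2, so H_1 = Z^3.

(K is a triangulation of a wedge of 3 circles.)

H_0 ≅ Z,  H_1 ≅ Z^3.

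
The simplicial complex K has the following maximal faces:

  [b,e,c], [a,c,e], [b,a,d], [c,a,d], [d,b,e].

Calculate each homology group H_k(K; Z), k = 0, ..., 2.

H_0 ≅ Z,  H_1 ≅ Z,  H_2 = 0.

K has 5 vertices, 10 edges, 5 triangles.
rank ∂_0 = 0, rank ∂_1 = 4 ⇒ b_0 = 5 − 0 − 4 = 1; all invariant factors of ∂_1 are 1 so no torsion. So H_0 ≅ Z.
rank ∂_1 = 4, rank ∂_2 = 5 ⇒ b_1 = 10 − 4 − 5 = 1; all invariant factors of ∂_2 are 1 so no torsion. So H_1 ≅ Z.
rank ∂_2 = 5, rank ∂_3 = 0 ⇒ b_2 = 5 − 5 − 0 = 0. So H_2 ≅ 0.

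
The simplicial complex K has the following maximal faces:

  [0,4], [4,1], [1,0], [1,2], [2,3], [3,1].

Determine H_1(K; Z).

Take the total order 0 < 1 < 2 < 3 < 4 on the vertex set. Then K (dimension 1) consists of the simplices:

  0-simplices (5): [0], [1], [2], [3], [4]
  1-simplices (6): [0,1], [0,4], [1,2], [1,3], [1,4], [2,3]

giving chain groups C_0 ≅ Z^5, C_1 ≅ Z^6.

Boundary ∂_1: C_1 → C_0 maps an edge to its endpoints' difference, ∂[p,q] = q − p. For instance
  ∂[2,3] = [3] − [2].
The resulting 5×6 matrix has rank 4, and its Smith normal form has invariant factors (1,1,1,1).

Computing H_k = (kernel of ∂_k) / (image of ∂_{k+1}):

  H_1: rank ker ∂_1 − rank ∂_2 = (6 − 4) − 0 = 2, and there is no ∂_2, so H_1 = Z^2.

H_1 = Z^2.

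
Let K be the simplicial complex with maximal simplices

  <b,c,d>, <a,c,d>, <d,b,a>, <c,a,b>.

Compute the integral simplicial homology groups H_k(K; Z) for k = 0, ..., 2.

Order the vertices as a < b < c < d. Listing each simplex with vertices in this order, K has dimension 2 with simplices:

  0-simplices (4): a, b, c, d
  1-simplices (6): ab, ac, ad, bc, bd, cd
  2-simplices (4): abc, abd, acd, bcd

giving chain groups C_0 ≅ Z^4, C_1 ≅ Z^6, C_2 ≅ Z^4.

∂_1: C_1 → C_0 sends each edge [p,q] (with p < q) to q − p. For instance
  ∂ab = b − a.
The resulting 4×6 matrix has rank 3, and its Smith normal form has invariant factors (1,1,1).

The boundary map ∂_2: C_2 → C_1 sends each 2-simplex [p,q,r] to [q,r] − [p,r] + [p,q]. For instance
  ∂abc = bc − ac + ab,
  ∂acd = cd − ad + ac.
The resulting 6×4 matrix has rank 3, and its Smith normal form has invariant factors (1,1,1).

Computing H_k = (kernel of ∂_k) / (image of ∂_{k+1}):

  H_0: rank C_0 − rank ∂_1 = 4 − 3 = 1, and the invariant factors of ∂_1 are all 1, so H_0 ≅ Z.
  H_1: rank ker ∂_1 − rank ∂_2 = (6 − 3) − 3 = 0, and the invariant factors of ∂_2 are all 1, so H_1 ≅ 0.
  H_2: rank ker ∂_2 − rank ∂_3 = (4 − 3) − 0 = 1, and there is no ∂_3, so H_2 ≅ Z.

As a check, the Euler characteristic is 4 − 6 + 4 = 2, which agrees with 1 − 0 + 1 = 2.

H_0 ≅ Z,  H_1 = 0,  H_2 ≅ Z.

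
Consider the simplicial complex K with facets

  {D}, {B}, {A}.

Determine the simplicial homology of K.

H_0 ≅ Z^3.

K has 3 vertices.
rank ∂_0 = 0, rank ∂_1 = 0 ⇒ b_0 = 3 − 0 − 0 = 3. So H_0 = Z^3.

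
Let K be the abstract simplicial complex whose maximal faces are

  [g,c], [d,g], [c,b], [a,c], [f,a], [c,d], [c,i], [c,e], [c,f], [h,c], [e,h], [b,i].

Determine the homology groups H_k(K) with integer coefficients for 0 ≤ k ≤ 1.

H_0 = Z,  H_1 = Z^4.

K has 9 vertices, 12 edges.
rank ∂_0 = 0, rank ∂_1 = 8 ⇒ b_0 = 9 − 0 − 8 = 1; all invariant factors of ∂_1 are 1 so no torsion. So H_0 = Z.
rank ∂_1 = 8, rank ∂_2 = 0 ⇒ b_1 = 12 − 8 − 0 = 4. So H_1 = Z^4.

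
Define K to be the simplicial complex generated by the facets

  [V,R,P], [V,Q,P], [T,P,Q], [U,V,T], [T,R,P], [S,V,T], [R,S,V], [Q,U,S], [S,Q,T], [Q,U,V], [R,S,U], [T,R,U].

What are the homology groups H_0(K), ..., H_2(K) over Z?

We work with the vertex ordering P < Q < R < S < T < U < V. The simplices of K, each written with vertices in increasing order, are:

  0-simplices (7): P, Q, R, S, T, U, V
  1-simplices (18): PQ, PR, PT, PV, QS, QT, QU, QV, RS, RT, RU, RV, ST, SU, SV, TU, TV, UV
  2-simplices (12): PQT, PQV, PRT, PRV, QST, QSU, QUV, RSU, RSV, RTU, STV, TUV

Hence C_0 ≅ Z^7, C_1 ≅ Z^18, C_2 ≅ Z^12.

The boundary map ∂_1: C_1 → C_0 sends each edge [p,q] (with p < q) to q − p. For instance
  ∂UV = V − U.
The resulting 7×18 matrix has rank 6, and its Smith normal form has invariant factors (1,1,1,1,1,1).

Boundary ∂_2: C_2 → C_1 acts by ∂[p,q,r] = [q,r] − [p,r] + [p,q]. For instance
  ∂RSV = SV − RV + RS,
  ∂PQT = QT − PT + PQ.
The resulting 18×12 matrix has rank 12, and its Smith normal form has invariant factors (1,1,1,1,1,1,1,1,1,1,1,2).

Now H_k = ker ∂_k / im ∂_{k+1}, so:

  H_0: rank C_0 − rank ∂_1 = 7 − 6 = 1, and the invariant factors of ∂_1 are all 1, so H_0 = Z.
  H_1: rank ker ∂_1 − rank ∂_2 = (18 − 6) − 12 = 0, and ∂_2 has invariant factor 2 > 1, so H_1 = Z/2.
  H_2: rank ker ∂_2 − rank ∂_3 = (12 − 12) − 0 = 0, and there is no ∂_3, so H_2 = 0.

As a check, the Euler characteristic is 7 − 18 + 12 = 1, which agrees with 1 − 0 + 0 = 1.

H_0 = Z,  H_1 = Z/2,  H_2 = 0.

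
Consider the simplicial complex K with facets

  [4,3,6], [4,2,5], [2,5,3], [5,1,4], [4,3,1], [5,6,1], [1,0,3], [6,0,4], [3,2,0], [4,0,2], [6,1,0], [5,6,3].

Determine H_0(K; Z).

H_0 ≅ Z.

We work with the vertex ordering 0 < 1 < 2 < 3 < 4 < 5 < 6. The simplices of K, each written with vertices in increasing order, are:

  0-simplices (7): [0], [1], [2], [3], [4], [5], [6]
  1-simplices (18): [0,1], [0,2], [0,3], [0,4], [0,6], [1,3], [1,4], [1,5], [1,6], [2,3], [2,4], [2,5], [3,4], [3,5], [3,6], [4,5], [4,6], [5,6]
  2-simplices (12): [0,1,3], [0,1,6], [0,2,3], [0,2,4], [0,4,6], [1,3,4], [1,4,5], [1,5,6], [2,3,5], [2,4,5], [3,4,6], [3,5,6]

giving chain groups C_0 ≅ Z^7, C_1 ≅ Z^18, C_2 ≅ Z^12.

∂_1: C_1 → C_0 sends each edge [p,q] (with p < q) to q − p. For instance
  ∂[1,5] = [5] − [1].
This gives a 7×18 integer matrix of rank 6; reducing to Smith normal form yields diagonal entries (1,1,1,1,1,1).

Boundary ∂_2: C_2 → C_1 sends each 2-simplex [p,q,r] to [q,r] − [p,r] + [p,q]. For instance
  ∂[0,4,6] = [4,6] − [0,6] + [0,4],
  ∂[3,4,6] = [4,6] − [3,6] + [3,4].
The resulting 18×12 matrix has rank 12, and its Smith normal form has invariant factors (1,1,1,1,1,1,1,1,1,1,1,2).

Now H_k = ker ∂_k / im ∂_{k+1}, so:

  H_0: rank C_0 − rank ∂_1 = 7 − 6 = 1, and the invariant factors of ∂_1 are all 1, so H_0 = Z.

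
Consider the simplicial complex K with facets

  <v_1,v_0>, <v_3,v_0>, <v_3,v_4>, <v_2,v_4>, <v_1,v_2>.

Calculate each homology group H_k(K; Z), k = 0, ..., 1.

H_0 ≅ Z,  H_1 ≅ Z.

Order the vertices as v_0 < v_1 < v_2 < v_3 < v_4. Listing each simplex with vertices in this order, K has dimension 1 with simplices:

  0-simplices (5): [v_0], [v_1], [v_2], [v_3], [v_4]
  1-simplices (5): [v_0,v_1], [v_0,v_3], [v_1,v_2], [v_2,v_4], [v_3,v_4]

so the chain groups are C_0 ≅ Z^5, C_1 ≅ Z^5.

∂_1: C_1 → C_0 maps an edge to its endpoints' difference, ∂[p,q] = q − p. For instance
  ∂[v_1,v_2] = [v_2] − [v_1].
As a 5×5 matrix over Z this has rank 4, with invariant factors (1,1,1,1).

Reading off H_k = ker ∂_k / im ∂_{k+1}:

  H_0: rank C_0 − rank ∂_1 = 5 − 4 = 1, and the invariant factors of ∂_1 are all 1, so H_0 = Z.
  H_1: rank ker ∂_1 − rank ∂_2 = (5 − 4) − 0 = 1, and there is no ∂_2, so H_1 = Z.

As a check, the Euler characteristic is 5 − 5 = 0, which agrees with 1 − 1 = 0.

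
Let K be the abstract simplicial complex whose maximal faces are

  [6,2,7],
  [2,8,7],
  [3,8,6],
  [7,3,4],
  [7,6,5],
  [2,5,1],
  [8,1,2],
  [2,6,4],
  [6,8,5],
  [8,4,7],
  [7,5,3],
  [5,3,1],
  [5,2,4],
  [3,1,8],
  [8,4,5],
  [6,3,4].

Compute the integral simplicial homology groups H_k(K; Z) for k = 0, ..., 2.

H_0 ≅ Z,  H_1 ≅ Z^2,  H_2 ≅ Z.

Fix the vertex order 1 < 2 < 3 < 4 < 5 < 6 < 7 < 8 and write every simplex with vertices in increasing order. Then dim K = 2 and the simplices of K are:

  0-simplices (8): [1], [2], [3], [4], [5], [6], [7], [8]
  1-simplices (24): (24 of them)
  2-simplices (16): [1,2,5], [1,2,8], [1,3,5], [1,3,8], [2,4,5], [2,4,6], [2,6,7], [2,7,8], [3,4,6], [3,4,7], [3,5,7], [3,6,8], [4,5,8], [4,7,8], [5,6,7], [5,6,8]

giving chain groups C_0 ≅ Z^8, C_1 ≅ Z^24, C_2 ≅ Z^16.

Boundary ∂_1: C_1 → C_0 sends each edge [p,q] (with p < q) to q − p.
As a 8×24 matrix over Z this has rank 7, with invariant factors (1,1,1,1,1,1,1).

Boundary ∂_2: C_2 → C_1 maps a triangle to the signed sum of its edges. For instance
  ∂[1,2,8] = [2,8] − [1,8] + [1,2],
  ∂[3,6,8] = [6,8] − [3,8] + [3,6].
The 24×16 boundary matrix has rank 15 and Smith normal form diag(1,1,1,1,1,1,1,1,1,1,1,1,1,1,1).

From H_k ≅ ker(∂_k) / im(∂_{k+1}) we obtain:

  H_0: rank C_0 − rank ∂_1 = 8 − 7 = 1, and the invariant factors of ∂_1 are all 1, so H_0 ≅ Z.
  H_1: rank ker ∂_1 − rank ∂_2 = (24 − 7) − 15 = 2, and the invariant factors of ∂_2 are all 1, so H_1 ≅ Z^2.
  H_2: rank ker ∂_2 − rank ∂_3 = (16 − 15) − 0 = 1, and there is no ∂_3, so H_2 ≅ Z.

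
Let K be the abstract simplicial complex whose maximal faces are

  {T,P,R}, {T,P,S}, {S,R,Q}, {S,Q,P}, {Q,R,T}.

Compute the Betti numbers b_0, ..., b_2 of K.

b_0 = 1, b_1 = 1, b_2 = 0.

Fix the vertex order P < Q < R < S < T and write every simplex with vertices in increasing order. Then dim K = 2 and the simplices of K are:

  0-simplices (5): P, Q, R, S, T
  1-simplices (10): PQ, PR, PS, PT, QR, QS, QT, RS, RT, ST
  2-simplices (5): PQS, PRT, PST, QRS, QRT

Hence C_0 ≅ Z^5, C_1 ≅ Z^10, C_2 ≅ Z^5.

The boundary map ∂_1: C_1 → C_0 maps an edge to its endpoints' difference, ∂[p,q] = q − p.
The resulting 5×10 matrix has rank 4, and its Smith normal form has invariant factors (1,1,1,1).

The boundary map ∂_2: C_2 → C_1 acts by ∂[p,q,r] = [q,r] − [p,r] + [p,q]. For instance
  ∂PQS = QS − PS + PQ,
  ∂PST = ST − PT + PS.
The resulting 10×5 matrix has rank 5, and its Smith normal form has invariant factors (1,1,1,1,1).

Computing H_k = (kernel of ∂_k) / (image of ∂_{k+1}):

  H_0: rank C_0 − rank ∂_1 = 5 − 4 = 1, and the invariant factors of ∂_1 are all 1, so H_0 ≅ Z.
  H_1: rank ker ∂_1 − rank ∂_2 = (10 − 4) − 5 = 1, and the invariant factors of ∂_2 are all 1, so H_1 ≅ Z.
  H_2: rank ker ∂_2 − rank ∂_3 = (5 − 5) − 0 = 0, and there is no ∂_3, so H_2 ≅ 0.

Hence the Betti numbers are b_0 = 1, b_1 = 1, b_2 = 0.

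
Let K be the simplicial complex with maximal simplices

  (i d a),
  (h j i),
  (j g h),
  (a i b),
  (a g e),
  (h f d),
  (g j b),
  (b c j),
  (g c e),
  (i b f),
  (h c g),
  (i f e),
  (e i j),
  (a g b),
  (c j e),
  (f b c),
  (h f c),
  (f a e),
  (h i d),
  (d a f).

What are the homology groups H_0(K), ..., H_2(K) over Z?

H_0 = Z,  H_1 = Z × Z/2,  H_2 = 0.

We work with the vertex ordering a < b < c < d < e < f < g < h < i < j. The simplices of K, each written with vertices in increasing order, are:

  0-simplices (10): a, b, c, d, e, f, g, h, i, j
  1-simplices (30): ab, ad, ae, af, ag, ai, bc, bf, bg, bi, bj, ce, cf, cg, ch, cj, df, dh, di, ef, eg, ei, ej, fh, fi, gh, gj, hi, hj, ij
  2-simplices (20): abg, abi, adf, adi, aef, aeg, bcf, bcj, bfi, bgj, ceg, cej, cfh, cgh, dfh, dhi, efi, eij, ghj, hij

giving chain groups C_0 ≅ Z^10, C_1 ≅ Z^30, C_2 ≅ Z^20.

∂_1: C_1 → C_0 is given by ∂[p,q] = [q] − [p].
This gives a 10×30 integer matrix of rank 9; reducing to Smith normal form yields diagonal entries (1,1,1,1,1,1,1,1,1).

The boundary map ∂_2: C_2 → C_1 sends each 2-simplex [p,q,r] to [q,r] − [p,r] + [p,q]. For instance
  ∂bgj = gj − bj + bg,
  ∂bcj = cj − bj + bc.
This gives a 30×20 integer matrix of rank 20; reducing to Smith normal form yields diagonal entries (1,1,1,1,1,1,1,1,1,1,1,1,1,1,1,1,1,1,1,2).

Computing H_k = (kernel of ∂_k) / (image of ∂_{k+1}):

  H_0: rank C_0 − rank ∂_1 = 10 − 9 = 1, and the invariant factors of ∂_1 are all 1, so H_0 ≅ Z.
  H_1: rank ker ∂_1 − rank ∂_2 = (30 − 9) − 20 = 1, and ∂_2 has invariant factor 2 > 1, so H_1 ≅ Z × Z/2.
  H_2: rank ker ∂_2 − rank ∂_3 = (20 − 20) − 0 = 0, and there is no ∂_3, so H_2 ≅ 0.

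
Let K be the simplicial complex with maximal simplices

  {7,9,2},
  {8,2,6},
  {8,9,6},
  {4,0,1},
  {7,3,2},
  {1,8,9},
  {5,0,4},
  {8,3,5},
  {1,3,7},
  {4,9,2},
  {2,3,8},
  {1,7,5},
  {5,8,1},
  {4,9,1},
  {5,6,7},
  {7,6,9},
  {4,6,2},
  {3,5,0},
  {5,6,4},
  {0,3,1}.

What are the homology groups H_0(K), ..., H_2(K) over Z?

Order the vertices as 0 < 1 < 2 < 3 < 4 < 5 < 6 < 7 < 8 < 9. Listing each simplex with vertices in this order, K has dimension 2 with simplices:

  0-simplices (10): [0], [1], [2], [3], [4], [5], [6], [7], [8], [9]
  1-simplices (30): (30 of them)
  2-simplices (20): (20 of them)

Hence C_0 ≅ Z^10, C_1 ≅ Z^30, C_2 ≅ Z^20.

Boundary ∂_1: C_1 → C_0 sends each edge [p,q] (with p < q) to q − p. For instance
  ∂[8,9] = [9] − [8].
The resulting 10×30 matrix has rank 9, and its Smith normal form has invariant factors (1,1,1,1,1,1,1,1,1).

The boundary map ∂_2: C_2 → C_1 sends each 2-simplex [p,q,r] to [q,r] − [p,r] + [p,q]. For instance
  ∂[2,6,8] = [6,8] − [2,8] + [2,6],
  ∂[3,5,8] = [5,8] − [3,8] + [3,5].
As a 30×20 matrix over Z this has rank 20, with invariant factors (1,1,1,1,1,1,1,1,1,1,1,1,1,1,1,1,1,1,1,2).

Reading off H_k = ker ∂_k / im ∂_{k+1}:

  H_0: rank C_0 − rank ∂_1 = 10 − 9 = 1, and the invariant factors of ∂_1 are all 1, so H_0 ≅ Z.
  H_1: rank ker ∂_1 − rank ∂_2 = (30 − 9) − 20 = 1, and ∂_2 has invariant factor 2 > 1, so H_1 ≅ Z ⊕ Z/2.
  H_2: rank ker ∂_2 − rank ∂_3 = (20 − 20) − 0 = 0, and there is no ∂_3, so H_2 ≅ 0.

H_0 ≅ Z,  H_1 ≅ Z ⊕ Z/2,  H_2 = 0.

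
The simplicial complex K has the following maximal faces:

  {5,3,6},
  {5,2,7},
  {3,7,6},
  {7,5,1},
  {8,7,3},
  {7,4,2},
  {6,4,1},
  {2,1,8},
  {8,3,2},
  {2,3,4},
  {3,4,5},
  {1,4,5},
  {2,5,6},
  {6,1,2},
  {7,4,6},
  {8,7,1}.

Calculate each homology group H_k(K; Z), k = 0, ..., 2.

H_0 = Z,  H_1 = Z^2,  H_2 = Z.

Fix the vertex order 1 < 2 < 3 < 4 < 5 < 6 < 7 < 8 and write every simplex with vertices in increasing order. Then dim K = 2 and the simplices of K are:

  0-simplices (8): [1], [2], [3], [4], [5], [6], [7], [8]
  1-simplices (24): (24 of them)
  2-simplices (16): [1,2,6], [1,2,8], [1,4,5], [1,4,6], [1,5,7], [1,7,8], [2,3,4], [2,3,8], [2,4,7], [2,5,6], [2,5,7], [3,4,5], [3,5,6], [3,6,7], [3,7,8], [4,6,7]

Hence C_0 ≅ Z^8, C_1 ≅ Z^24, C_2 ≅ Z^16.

Boundary ∂_1: C_1 → C_0 sends each edge [p,q] (with p < q) to q − p. For instance
  ∂[2,4] = [4] − [2].
The 8×24 boundary matrix has rank 7 and Smith normal form diag(1,1,1,1,1,1,1).

∂_2: C_2 → C_1 maps a triangle to the signed sum of its edges. For instance
  ∂[1,4,6] = [4,6] − [1,6] + [1,4],
  ∂[3,5,6] = [5,6] − [3,6] + [3,5].
The resulting 24×16 matrix has rank 15, and its Smith normal form has invariant factors (1,1,1,1,1,1,1,1,1,1,1,1,1,1,1).

Reading off H_k = ker ∂_k / im ∂_{k+1}:

  H_0: rank C_0 − rank ∂_1 = 8 − 7 = 1, and the invariant factors of ∂_1 are all 1, so H_0 ≅ Z.
  H_1: rank ker ∂_1 − rank ∂_2 = (24 − 7) − 15 = 2, and the invariant factors of ∂_2 are all 1, so H_1 ≅ Z^2.
  H_2: rank ker ∂_2 − rank ∂_3 = (16 − 15) − 0 = 1, and there is no ∂_3, so H_2 ≅ Z.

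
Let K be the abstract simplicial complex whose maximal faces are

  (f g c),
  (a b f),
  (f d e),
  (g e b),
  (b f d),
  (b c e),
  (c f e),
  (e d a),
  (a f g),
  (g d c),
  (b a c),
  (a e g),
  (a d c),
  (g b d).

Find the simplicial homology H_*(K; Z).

H_0 ≅ Z,  H_1 ≅ Z^2,  H_2 ≅ Z.

Order the vertices as a < b < c < d < e < f < g. Listing each simplex with vertices in this order, K has dimension 2 with simplices:

  0-simplices (7): a, b, c, d, e, f, g
  1-simplices (21): ab, ac, ad, ae, af, ag, bc, bd, be, bf, bg, cd, ce, cf, cg, de, df, dg, ef, eg, fg
  2-simplices (14): abc, abf, acd, ade, aeg, afg, bce, bdf, bdg, beg, cdg, cef, cfg, def

so the chain groups are C_0 ≅ Z^7, C_1 ≅ Z^21, C_2 ≅ Z^14.

∂_1: C_1 → C_0 sends each edge [p,q] (with p < q) to q − p.
This gives a 7×21 integer matrix of rank 6; reducing to Smith normal form yields diagonal entries (1,1,1,1,1,1).

∂_2: C_2 → C_1 maps a triangle to the signed sum of its edges. For instance
  ∂aeg = eg − ag + ae,
  ∂cfg = fg − cg + cf.
The resulting 21×14 matrix has rank 13, and its Smith normal form has invariant factors (1,1,1,1,1,1,1,1,1,1,1,1,1).

Reading off H_k = ker ∂_k / im ∂_{k+1}:

  H_0: rank C_0 − rank ∂_1 = 7 − 6 = 1, and the invariant factors of ∂_1 are all 1, so H_0 ≅ Z.
  H_1: rank ker ∂_1 − rank ∂_2 = (21 − 6) − 13 = 2, and the invariant factors of ∂_2 are all 1, so H_1 ≅ Z^2.
  H_2: rank ker ∂_2 − rank ∂_3 = (14 − 13) − 0 = 1, and there is no ∂_3, so H_2 ≅ Z.

As a check, the Euler characteristic is 7 − 21 + 14 = 0, which agrees with 1 − 2 + 1 = 0.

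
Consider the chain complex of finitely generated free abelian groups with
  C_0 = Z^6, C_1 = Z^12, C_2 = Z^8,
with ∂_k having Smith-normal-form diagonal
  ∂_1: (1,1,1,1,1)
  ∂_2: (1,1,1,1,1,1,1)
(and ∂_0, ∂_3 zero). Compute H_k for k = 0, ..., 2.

H_0: b_0 = 6 − 0 − 5 = 1; torsion from ∂_1 factors > 1: none. So H_0 ≅ Z.
H_1: b_1 = 12 − 5 − 7 = 0; torsion from ∂_2 factors > 1: none. So H_1 ≅ 0.
H_2: b_2 = 8 − 7 − 0 = 1; torsion from ∂_3 factors > 1: none. So H_2 ≅ Z.

H_0 ≅ Z,  H_1 = 0,  H_2 ≅ Z.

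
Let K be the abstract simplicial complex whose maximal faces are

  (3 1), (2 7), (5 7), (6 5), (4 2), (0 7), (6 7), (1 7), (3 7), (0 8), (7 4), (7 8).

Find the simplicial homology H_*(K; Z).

H_0 ≅ Z,  H_1 ≅ Z^4.

Take the total order 0 < 1 < 2 < 3 < 4 < 5 < 6 < 7 < 8 on the vertex set. Then K (dimension 1) consists of the simplices:

  0-simplices (9): [0], [1], [2], [3], [4], [5], [6], [7], [8]
  1-simplices (12): [0,7], [0,8], [1,3], [1,7], [2,4], [2,7], [3,7], [4,7], [5,6], [5,7], [6,7], [7,8]

Hence C_0 ≅ Z^9, C_1 ≅ Z^12.

∂_1: C_1 → C_0 sends each edge [p,q] (with p < q) to q − p.
This gives a 9×12 integer matrix of rank 8; reducing to Smith normal form yields diagonal entries (1,1,1,1,1,1,1,1).

Now H_k = ker ∂_k / im ∂_{k+1}, so:

  H_0: rank C_0 − rank ∂_1 = 9 − 8 = 1, and the invariant factors of ∂_1 are all 1, so H_0 ≅ Z.
  H_1: rank ker ∂_1 − rank ∂_2 = (12 − 8) − 0 = 4, and there is no ∂_2, so H_1 ≅ Z^4.

(K is a triangulation of a wedge of 4 circles.)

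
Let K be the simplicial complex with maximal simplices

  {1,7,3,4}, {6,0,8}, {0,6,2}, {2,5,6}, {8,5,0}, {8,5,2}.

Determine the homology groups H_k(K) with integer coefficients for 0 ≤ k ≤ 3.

Fix the vertex order 0 < 1 < 2 < 3 < 4 < 5 < 6 < 7 < 8 and write every simplex with vertices in increasing order. Then dim K = 3 and the simplices of K are:

  0-simplices (9): [0], [1], [2], [3], [4], [5], [6], [7], [8]
  1-simplices (16): [0,2], [0,5], [0,6], [0,8], [1,3], [1,4], [1,7], [2,5], [2,6], [2,8], [3,4], [3,7], [4,7], [5,6], [5,8], [6,8]
  2-simplices (9): [0,2,6], [0,5,8], [0,6,8], [1,3,4], [1,3,7], [1,4,7], [2,5,6], [2,5,8], [3,4,7]
  3-simplices (1): [1,3,4,7]

Hence C_0 ≅ Z^9, C_1 ≅ Z^16, C_2 ≅ Z^9, C_3 ≅ Z^1.

Boundary ∂_1: C_1 → C_0 is given by ∂[p,q] = [q] − [p]. For instance
  ∂[5,8] = [8] − [5].
The 9×16 boundary matrix has rank 7 and Smith normal form diag(1,1,1,1,1,1,1).

Boundary ∂_2: C_2 → C_1 maps a triangle to the signed sum of its edges. For instance
  ∂[1,4,7] = [4,7] − [1,7] + [1,4],
  ∂[2,5,6] = [5,6] − [2,6] + [2,5].
The resulting 16×9 matrix has rank 8, and its Smith normal form has invariant factors (1,1,1,1,1,1,1,1).

The boundary map ∂_3: C_3 → C_2 sends each 3-simplex σ to the alternating sum Σ_i (−1)^i (σ with its i-th vertex removed). For instance
  ∂[1,3,4,7] = [3,4,7] − [1,4,7] + [1,3,7] − [1,3,4].
As a 9×1 matrix over Z this has rank 1, with invariant factors (1).

Computing H_k = (kernel of ∂_k) / (image of ∂_{k+1}):

  H_0: rank C_0 − rank ∂_1 = 9 − 7 = 2, and the invariant factors of ∂_1 are all 1, so H_0 ≅ Z^2.
  H_1: rank ker ∂_1 − rank ∂_2 = (16 − 7) − 8 = 1, and the invariant factors of ∂_2 are all 1, so H_1 ≅ Z.
  H_2: rank ker ∂_2 − rank ∂_3 = (9 − 8) − 1 = 0, and the invariant factors of ∂_3 are all 1, so H_2 ≅ 0.
  H_3: rank ker ∂_3 − rank ∂_4 = (1 − 1) − 0 = 0, and there is no ∂_4, so H_3 ≅ 0.

(K is a triangulation of the disjoint union of the Möbius band and the 3-simplex.)

H_0 ≅ Z^2,  H_1 ≅ Z,  H_2 = 0,  H_3 = 0.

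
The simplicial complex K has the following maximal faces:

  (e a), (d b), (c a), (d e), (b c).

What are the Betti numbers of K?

b_0 = 1, b_1 = 1.

We work with the vertex ordering a < b < c < d < e. The simplices of K, each written with vertices in increasing order, are:

  0-simplices (5): a, b, c, d, e
  1-simplices (5): ac, ae, bc, bd, de

giving chain groups C_0 ≅ Z^5, C_1 ≅ Z^5.

∂_1: C_1 → C_0 maps an edge to its endpoints' difference, ∂[p,q] = q − p.
As a 5×5 matrix over Z this has rank 4, with invariant factors (1,1,1,1).

Now H_k = ker ∂_k / im ∂_{k+1}, so:

  H_0: rank C_0 − rank ∂_1 = 5 − 4 = 1, and the invariant factors of ∂_1 are all 1, so H_0 ≅ Z.
  H_1: rank ker ∂_1 − rank ∂_2 = (5 − 4) − 0 = 1, and there is no ∂_2, so H_1 ≅ Z.

As a check, the Euler characteristic is 5 − 5 = 0, which agrees with 1 − 1 = 0.
(K is a triangulation of the circle S^1.)

Hence the Betti numbers are b_0 = 1, b_1 = 1.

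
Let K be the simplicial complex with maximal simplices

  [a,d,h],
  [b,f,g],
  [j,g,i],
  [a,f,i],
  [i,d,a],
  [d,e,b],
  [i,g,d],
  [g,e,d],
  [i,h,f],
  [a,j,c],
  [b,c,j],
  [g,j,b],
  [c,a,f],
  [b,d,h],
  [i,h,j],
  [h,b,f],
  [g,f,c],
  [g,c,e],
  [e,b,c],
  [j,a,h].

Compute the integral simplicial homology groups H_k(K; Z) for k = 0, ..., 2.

H_0 = Z,  H_1 = Z ⊕ Z/2,  H_2 = 0.

Take the total order a < b < c < d < e < f < g < h < i < j on the vertex set. Then K (dimension 2) consists of the simplices:

  0-simplices (10): a, b, c, d, e, f, g, h, i, j
  1-simplices (30): ac, ad, af, ah, ai, aj, bc, bd, be, bf, bg, bh, bj, ce, cf, cg, cj, de, dg, dh, di, eg, fg, fh, fi, gi, gj, hi, hj, ij
  2-simplices (20): acf, acj, adh, adi, afi, ahj, bce, bcj, bde, bdh, bfg, bfh, bgj, ceg, cfg, deg, dgi, fhi, gij, hij

Hence C_0 ≅ Z^10, C_1 ≅ Z^30, C_2 ≅ Z^20.

∂_1: C_1 → C_0 sends each edge [p,q] (with p < q) to q − p. For instance
  ∂cj = j − c.
This gives a 10×30 integer matrix of rank 9; reducing to Smith normal form yields diagonal entries (1,1,1,1,1,1,1,1,1).

Boundary ∂_2: C_2 → C_1 sends each 2-simplex [p,q,r] to [q,r] − [p,r] + [p,q]. For instance
  ∂bcj = cj − bj + bc,
  ∂bfh = fh − bh + bf.
The resulting 30×20 matrix has rank 20, and its Smith normal form has invariant factors (1,1,1,1,1,1,1,1,1,1,1,1,1,1,1,1,1,1,1,2).

Computing H_k = (kernel of ∂_k) / (image of ∂_{k+1}):

  H_0: rank C_0 − rank ∂_1 = 10 − 9 = 1, and the invariant factors of ∂_1 are all 1, so H_0 ≅ Z.
  H_1: rank ker ∂_1 − rank ∂_2 = (30 − 9) − 20 = 1, and ∂_2 has invariant factor 2 > 1, so H_1 ≅ Z ⊕ Z/2.
  H_2: rank ker ∂_2 − rank ∂_3 = (20 − 20) − 0 = 0, and there is no ∂_3, so H_2 ≅ 0.

As a check, the Euler characteristic is 10 − 30 + 20 = 0, which agrees with 1 − 1 + 0 = 0.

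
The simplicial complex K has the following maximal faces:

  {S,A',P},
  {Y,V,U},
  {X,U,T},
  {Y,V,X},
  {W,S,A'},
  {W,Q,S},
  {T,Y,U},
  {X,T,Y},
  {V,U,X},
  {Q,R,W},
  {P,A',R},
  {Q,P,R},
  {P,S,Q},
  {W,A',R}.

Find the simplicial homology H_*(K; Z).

H_0 ≅ Z^2,  H_1 = 0,  H_2 ≅ Z^2.

Take the total order P < Q < R < S < T < U < V < W < X < Y < A' on the vertex set. Then K (dimension 2) consists of the simplices:

  0-simplices (11): [P], [Q], [R], [S], [T], [U], [V], [W], [X], [Y], [A']
  1-simplices (21): [P,Q], [P,R], [P,S], [P,A'], [Q,R], [Q,S], [Q,W], [R,W], [R,A'], [S,W], [S,A'], [T,U], [T,X], [T,Y], [U,V], [U,X], [U,Y], [V,X], [V,Y], [W,A'], [X,Y]
  2-simplices (14): [P,Q,R], [P,Q,S], [P,R,A'], [P,S,A'], [Q,R,W], [Q,S,W], [R,W,A'], [S,W,A'], [T,U,X], [T,U,Y], [T,X,Y], [U,V,X], [U,V,Y], [V,X,Y]

giving chain groups C_0 ≅ Z^11, C_1 ≅ Z^21, C_2 ≅ Z^14.

The boundary map ∂_1: C_1 → C_0 sends each edge [p,q] (with p < q) to q − p. For instance
  ∂[U,X] = [X] − [U].
As a 11×21 matrix over Z this has rank 9, with invariant factors (1,1,1,1,1,1,1,1,1).

∂_2: C_2 → C_1 acts by ∂[p,q,r] = [q,r] − [p,r] + [p,q]. For instance
  ∂[T,X,Y] = [X,Y] − [T,Y] + [T,X],
  ∂[Q,R,W] = [R,W] − [Q,W] + [Q,R].
This gives a 21×14 integer matrix of rank 12; reducing to Smith normal form yields diagonal entries (1,1,1,1,1,1,1,1,1,1,1,1).

Computing H_k = (kernel of ∂_k) / (image of ∂_{k+1}):

  H_0: rank C_0 − rank ∂_1 = 11 − 9 = 2, and the invariant factors of ∂_1 are all 1, so H_0 = Z^2.
  H_1: rank ker ∂_1 − rank ∂_2 = (21 − 9) − 12 = 0, and the invariant factors of ∂_2 are all 1, so H_1 = 0.
  H_2: rank ker ∂_2 − rank ∂_3 = (14 − 12) − 0 = 2, and there is no ∂_3, so H_2 = Z^2.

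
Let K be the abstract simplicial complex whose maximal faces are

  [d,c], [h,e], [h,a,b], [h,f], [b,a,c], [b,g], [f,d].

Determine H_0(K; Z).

H_0 = Z.

We work with the vertex ordering a < b < c < d < e < f < g < h. The simplices of K, each written with vertices in increasing order, are:

  0-simplices (8): a, b, c, d, e, f, g, h
  1-simplices (10): ab, ac, ah, bc, bg, bh, cd, df, eh, fh
  2-simplices (2): abc, abh

so the chain groups are C_0 ≅ Z^8, C_1 ≅ Z^10, C_2 ≅ Z^2.

Boundary ∂_1: C_1 → C_0 maps an edge to its endpoints' difference, ∂[p,q] = q − p. For instance
  ∂df = f − d.
The 8×10 boundary matrix has rank 7 and Smith normal form diag(1,1,1,1,1,1,1).

The boundary map ∂_2: C_2 → C_1 acts by ∂[p,q,r] = [q,r] − [p,r] + [p,q]. For instance
  ∂abc = bc − ac + ab,
  ∂abh = bh − ah + ab.
The 10×2 boundary matrix has rank 2 and Smith normal form diag(1,1).

Now H_k = ker ∂_k / im ∂_{k+1}, so:

  H_0: rank C_0 − rank ∂_1 = 8 − 7 = 1, and the invariant factors of ∂_1 are all 1, so H_0 ≅ Z.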